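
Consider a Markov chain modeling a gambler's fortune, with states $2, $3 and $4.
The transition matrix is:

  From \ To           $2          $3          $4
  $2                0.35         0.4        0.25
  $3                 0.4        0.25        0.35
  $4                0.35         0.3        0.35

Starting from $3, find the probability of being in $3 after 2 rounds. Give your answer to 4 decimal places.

0.3275

Sum over the intermediate state after 1 round:
P = P($3→$2)·P($2→$3) + P($3→$3)·P($3→$3) + P($3→$4)·P($4→$3)
  = 0.4×0.4 + 0.25×0.25 + 0.35×0.3
  = 0.1600 + 0.0625 + 0.1050 = 0.3275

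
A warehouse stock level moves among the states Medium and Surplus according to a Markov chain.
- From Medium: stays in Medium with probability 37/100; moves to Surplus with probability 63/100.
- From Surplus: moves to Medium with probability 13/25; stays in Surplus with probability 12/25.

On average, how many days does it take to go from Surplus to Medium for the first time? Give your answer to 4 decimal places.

1.9231

Let t(s) be the expected number of days to first reach Medium from state s, with t(Medium) = 0. Conditioning on the first day:
t(Surplus) = 1 + 0.48·t(Surplus)
Solving: t(Surplus) = 1.9231.
Expected days from Surplus to Medium: 1.9231.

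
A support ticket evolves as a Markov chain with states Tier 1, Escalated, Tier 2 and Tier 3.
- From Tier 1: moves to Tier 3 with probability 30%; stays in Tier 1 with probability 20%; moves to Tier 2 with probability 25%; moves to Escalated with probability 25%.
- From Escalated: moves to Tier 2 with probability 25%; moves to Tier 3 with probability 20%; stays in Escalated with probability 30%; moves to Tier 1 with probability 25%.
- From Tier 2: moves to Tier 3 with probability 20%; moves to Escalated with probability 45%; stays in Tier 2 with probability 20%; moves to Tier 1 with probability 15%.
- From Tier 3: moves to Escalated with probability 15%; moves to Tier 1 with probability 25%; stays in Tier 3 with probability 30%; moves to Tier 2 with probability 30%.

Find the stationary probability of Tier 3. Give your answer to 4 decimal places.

0.2460

Let the stationary distribution be π with π = πP and π_1 + π_2 + π_3 + π_4 = 1.
π_1 = 0.2·π_1 + 0.25·π_2 + 0.15·π_3 + 0.25·π_4
π_2 = 0.25·π_1 + 0.3·π_2 + 0.45·π_3 + 0.15·π_4
π_3 = 0.25·π_1 + 0.25·π_2 + 0.2·π_3 + 0.3·π_4
Solving with the normalization constraint gives π = (0.2143, 0.2899, 0.2498, 0.2460).
So the stationary probability of Tier 3 is 0.2460.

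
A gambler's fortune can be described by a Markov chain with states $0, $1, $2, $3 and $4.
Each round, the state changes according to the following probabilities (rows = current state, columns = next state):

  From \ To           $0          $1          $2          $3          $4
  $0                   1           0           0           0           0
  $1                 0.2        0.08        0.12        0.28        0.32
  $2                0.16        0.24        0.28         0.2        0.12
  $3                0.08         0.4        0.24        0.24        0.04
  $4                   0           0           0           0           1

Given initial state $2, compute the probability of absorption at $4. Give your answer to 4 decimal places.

Let h(s) be the probability of absorption at $4 starting from transient state s. Then h($4) = 1 and h($0) = 0. By first-step analysis:
h($1) = 0.2·0 + 0.08·h($1) + 0.12·h($2) + 0.28·h($3) + 0.32·1
h($2) = 0.16·0 + 0.24·h($1) + 0.28·h($2) + 0.2·h($3) + 0.12·1
h($3) = 0.08·0 + 0.4·h($1) + 0.24·h($2) + 0.24·h($3) + 0.04·1
Solving: h($1) = 0.5673, h($2) = 0.4969, h($3) = 0.5081.
Starting from $2, the probability is 0.4969.

0.4969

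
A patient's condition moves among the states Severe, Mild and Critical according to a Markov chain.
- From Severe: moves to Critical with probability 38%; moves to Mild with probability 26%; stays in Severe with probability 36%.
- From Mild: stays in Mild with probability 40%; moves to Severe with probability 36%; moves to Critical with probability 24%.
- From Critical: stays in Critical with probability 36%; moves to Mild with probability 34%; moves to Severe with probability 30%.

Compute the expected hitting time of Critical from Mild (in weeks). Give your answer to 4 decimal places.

3.4435

Let t(s) be the expected number of weeks to first reach Critical from state s, with t(Critical) = 0. Conditioning on the first week:
t(Severe) = 1 + 0.36·t(Severe) + 0.26·t(Mild)
t(Mild) = 1 + 0.36·t(Severe) + 0.4·t(Mild)
Solving: t(Severe) = 2.9614, t(Mild) = 3.4435.
Expected weeks from Mild to Critical: 3.4435.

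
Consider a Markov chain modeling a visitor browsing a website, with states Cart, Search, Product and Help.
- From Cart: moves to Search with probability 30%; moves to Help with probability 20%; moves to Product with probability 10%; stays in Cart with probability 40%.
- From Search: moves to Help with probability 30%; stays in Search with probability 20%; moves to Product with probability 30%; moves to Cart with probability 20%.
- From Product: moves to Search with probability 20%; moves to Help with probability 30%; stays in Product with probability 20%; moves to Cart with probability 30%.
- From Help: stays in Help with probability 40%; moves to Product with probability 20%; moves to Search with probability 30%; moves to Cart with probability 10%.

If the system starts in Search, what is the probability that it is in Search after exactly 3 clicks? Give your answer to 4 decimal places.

Propagate the distribution vector 3 clicks from Search.
After 0 clicks: (0.0000, 1.0000, 0.0000, 0.0000)
After 1 click: (0.2000, 0.2000, 0.3000, 0.3000)
After 2 clicks: (0.2400, 0.2500, 0.2000, 0.3100)
After 3 clicks: (0.2370, 0.2550, 0.2010, 0.3070)
P(in Search after 3 clicks) = 0.2550

0.2550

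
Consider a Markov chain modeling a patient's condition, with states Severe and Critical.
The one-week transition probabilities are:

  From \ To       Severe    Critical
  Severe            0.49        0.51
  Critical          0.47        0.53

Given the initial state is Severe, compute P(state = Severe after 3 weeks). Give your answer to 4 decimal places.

Propagate the distribution vector 3 weeks from Severe.
After 0 weeks: (1.0000, 0.0000)
After 1 week: (0.4900, 0.5100)
After 2 weeks: (0.4798, 0.5202)
After 3 weeks: (0.4796, 0.5204)
P(in Severe after 3 weeks) = 0.4796

0.4796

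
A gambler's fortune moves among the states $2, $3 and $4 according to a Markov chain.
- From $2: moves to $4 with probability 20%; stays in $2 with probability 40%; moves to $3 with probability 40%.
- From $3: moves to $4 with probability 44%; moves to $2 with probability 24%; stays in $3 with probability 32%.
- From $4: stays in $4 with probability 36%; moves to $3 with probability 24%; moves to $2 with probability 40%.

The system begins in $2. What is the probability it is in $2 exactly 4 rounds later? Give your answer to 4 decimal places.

Propagate the distribution vector 4 rounds from $2.
After 0 rounds: (1.0000, 0.0000, 0.0000)
After 1 round: (0.4000, 0.4000, 0.2000)
After 2 rounds: (0.3360, 0.3360, 0.3280)
After 3 rounds: (0.3462, 0.3206, 0.3331)
After 4 rounds: (0.3487, 0.3210, 0.3303)
P(in $2 after 4 rounds) = 0.3487

0.3487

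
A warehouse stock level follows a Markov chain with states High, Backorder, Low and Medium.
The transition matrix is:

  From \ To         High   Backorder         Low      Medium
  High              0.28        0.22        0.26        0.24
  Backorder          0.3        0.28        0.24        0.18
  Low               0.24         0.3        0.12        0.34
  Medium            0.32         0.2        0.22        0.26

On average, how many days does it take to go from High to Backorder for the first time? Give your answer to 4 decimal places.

4.3075

Let t(s) be the expected number of days to first reach Backorder from state s, with t(Backorder) = 0. Conditioning on the first day:
t(High) = 1 + 0.28·t(High) + 0.26·t(Low) + 0.24·t(Medium)
t(Low) = 1 + 0.24·t(High) + 0.12·t(Low) + 0.34·t(Medium)
t(Medium) = 1 + 0.32·t(High) + 0.22·t(Low) + 0.26·t(Medium)
Solving: t(High) = 4.3075, t(Low) = 4.0140, t(Medium) = 4.4074.
Expected days from High to Backorder: 4.3075.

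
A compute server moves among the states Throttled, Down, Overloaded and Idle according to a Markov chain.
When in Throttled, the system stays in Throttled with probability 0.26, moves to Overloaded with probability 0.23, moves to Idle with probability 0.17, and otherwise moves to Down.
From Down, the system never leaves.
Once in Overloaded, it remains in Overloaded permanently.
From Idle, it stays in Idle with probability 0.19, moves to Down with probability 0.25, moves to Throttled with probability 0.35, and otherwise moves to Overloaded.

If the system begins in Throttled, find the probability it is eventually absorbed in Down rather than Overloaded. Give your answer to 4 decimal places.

Let h(s) be the probability of absorption at Down starting from transient state s. Then h(Down) = 1 and h(Overloaded) = 0. By first-step analysis:
h(Throttled) = 0.26·h(Throttled) + 0.34·1 + 0.23·0 + 0.17·h(Idle)
h(Idle) = 0.35·h(Throttled) + 0.25·1 + 0.21·0 + 0.19·h(Idle)
Solving: h(Throttled) = 0.5888, h(Idle) = 0.5631.
Starting from Throttled, the probability is 0.5888.

0.5888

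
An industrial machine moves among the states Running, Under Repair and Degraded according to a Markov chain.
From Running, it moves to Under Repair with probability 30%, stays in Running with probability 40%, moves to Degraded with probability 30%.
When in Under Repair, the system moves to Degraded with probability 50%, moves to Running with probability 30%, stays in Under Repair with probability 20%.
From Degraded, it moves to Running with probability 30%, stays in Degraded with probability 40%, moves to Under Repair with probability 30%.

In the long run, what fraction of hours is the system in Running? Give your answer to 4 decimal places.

0.3333

Let the stationary distribution be π with π = πP and π_1 + π_2 + π_3 = 1.
π_1 = 0.4·π_1 + 0.3·π_2 + 0.3·π_3
π_2 = 0.3·π_1 + 0.2·π_2 + 0.3·π_3
Solving with the normalization constraint gives π = (0.3333, 0.2727, 0.3939).
So the stationary probability of Running is 0.3333.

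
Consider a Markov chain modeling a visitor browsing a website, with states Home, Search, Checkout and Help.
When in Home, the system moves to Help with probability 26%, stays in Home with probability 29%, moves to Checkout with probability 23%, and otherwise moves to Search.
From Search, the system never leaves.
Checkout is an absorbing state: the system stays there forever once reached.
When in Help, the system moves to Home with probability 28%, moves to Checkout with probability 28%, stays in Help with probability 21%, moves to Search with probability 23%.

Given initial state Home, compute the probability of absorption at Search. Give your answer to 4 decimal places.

Let h(s) be the probability of absorption at Search starting from transient state s. Then h(Search) = 1 and h(Checkout) = 0. By first-step analysis:
h(Home) = 0.29·h(Home) + 0.22·1 + 0.23·0 + 0.26·h(Help)
h(Help) = 0.28·h(Home) + 0.23·1 + 0.28·0 + 0.21·h(Help)
Solving: h(Home) = 0.4786, h(Help) = 0.4608.
Starting from Home, the probability is 0.4786.

0.4786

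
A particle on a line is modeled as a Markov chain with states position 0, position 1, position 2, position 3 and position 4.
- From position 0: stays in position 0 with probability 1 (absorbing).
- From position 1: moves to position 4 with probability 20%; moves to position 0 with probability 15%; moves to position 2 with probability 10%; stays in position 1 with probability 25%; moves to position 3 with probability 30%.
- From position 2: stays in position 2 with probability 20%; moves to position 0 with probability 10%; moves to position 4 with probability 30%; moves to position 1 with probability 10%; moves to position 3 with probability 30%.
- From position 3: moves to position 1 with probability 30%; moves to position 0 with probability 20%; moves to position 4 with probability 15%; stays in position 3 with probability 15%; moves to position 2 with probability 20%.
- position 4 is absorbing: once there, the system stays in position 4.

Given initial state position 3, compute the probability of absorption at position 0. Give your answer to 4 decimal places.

0.4736

Let h(s) be the probability of absorption at position 0 starting from transient state s. Then h(position 0) = 1 and h(position 4) = 0. By first-step analysis:
h(position 1) = 0.15·1 + 0.25·h(position 1) + 0.1·h(position 2) + 0.3·h(position 3) + 0.2·0
h(position 2) = 0.1·1 + 0.1·h(position 1) + 0.2·h(position 2) + 0.3·h(position 3) + 0.3·0
h(position 3) = 0.2·1 + 0.3·h(position 1) + 0.2·h(position 2) + 0.15·h(position 3) + 0.15·0
Solving: h(position 1) = 0.4371, h(position 2) = 0.3572, h(position 3) = 0.4736.
Starting from position 3, the probability is 0.4736.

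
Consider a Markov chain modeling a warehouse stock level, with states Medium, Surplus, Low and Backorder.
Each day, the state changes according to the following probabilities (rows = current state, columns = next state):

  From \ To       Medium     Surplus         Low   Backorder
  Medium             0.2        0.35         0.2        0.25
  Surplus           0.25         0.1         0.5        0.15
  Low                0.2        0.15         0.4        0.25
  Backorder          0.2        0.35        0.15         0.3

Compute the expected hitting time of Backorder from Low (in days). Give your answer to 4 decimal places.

4.3154

Let t(s) be the expected number of days to first reach Backorder from state s, with t(Backorder) = 0. Conditioning on the first day:
t(Medium) = 1 + 0.2·t(Medium) + 0.35·t(Surplus) + 0.2·t(Low)
t(Surplus) = 1 + 0.25·t(Medium) + 0.1·t(Surplus) + 0.5·t(Low)
t(Low) = 1 + 0.2·t(Medium) + 0.15·t(Surplus) + 0.4·t(Low)
Solving: t(Medium) = 4.3983, t(Surplus) = 4.7303, t(Low) = 4.3154.
Expected days from Low to Backorder: 4.3154.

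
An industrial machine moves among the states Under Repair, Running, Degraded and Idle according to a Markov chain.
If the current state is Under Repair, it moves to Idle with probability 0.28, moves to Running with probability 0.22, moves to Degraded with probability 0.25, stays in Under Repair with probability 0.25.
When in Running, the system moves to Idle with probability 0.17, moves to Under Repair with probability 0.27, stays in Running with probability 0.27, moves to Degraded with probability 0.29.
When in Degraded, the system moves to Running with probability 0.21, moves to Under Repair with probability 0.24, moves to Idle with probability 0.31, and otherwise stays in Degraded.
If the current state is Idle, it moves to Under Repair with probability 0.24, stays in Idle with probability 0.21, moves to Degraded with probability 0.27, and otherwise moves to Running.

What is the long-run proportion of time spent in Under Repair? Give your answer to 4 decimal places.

0.2498

Let the stationary distribution be π with π = πP and π_1 + π_2 + π_3 + π_4 = 1.
π_1 = 0.25·π_1 + 0.27·π_2 + 0.24·π_3 + 0.24·π_4
π_2 = 0.22·π_1 + 0.27·π_2 + 0.21·π_3 + 0.28·π_4
π_3 = 0.25·π_1 + 0.29·π_2 + 0.24·π_3 + 0.27·π_4
Solving with the normalization constraint gives π = (0.2498, 0.2442, 0.2620, 0.2439).
So the stationary probability of Under Repair is 0.2498.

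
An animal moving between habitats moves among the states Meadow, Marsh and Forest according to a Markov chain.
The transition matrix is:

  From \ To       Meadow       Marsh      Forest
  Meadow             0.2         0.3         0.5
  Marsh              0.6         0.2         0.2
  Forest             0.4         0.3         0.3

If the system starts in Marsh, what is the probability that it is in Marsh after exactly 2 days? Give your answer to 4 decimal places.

0.2800

Sum over the intermediate state after 1 day:
P = P(Marsh→Meadow)·P(Meadow→Marsh) + P(Marsh→Marsh)·P(Marsh→Marsh) + P(Marsh→Forest)·P(Forest→Marsh)
  = 0.6×0.3 + 0.2×0.2 + 0.2×0.3
  = 0.1800 + 0.0400 + 0.0600 = 0.2800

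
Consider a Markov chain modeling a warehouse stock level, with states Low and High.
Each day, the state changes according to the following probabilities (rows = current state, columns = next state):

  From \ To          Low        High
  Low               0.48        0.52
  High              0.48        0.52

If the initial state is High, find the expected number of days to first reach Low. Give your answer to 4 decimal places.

Let t(s) be the expected number of days to first reach Low from state s, with t(Low) = 0. Conditioning on the first day:
t(High) = 1 + 0.52·t(High)
Solving: t(High) = 2.0833.
Expected days from High to Low: 2.0833.

2.0833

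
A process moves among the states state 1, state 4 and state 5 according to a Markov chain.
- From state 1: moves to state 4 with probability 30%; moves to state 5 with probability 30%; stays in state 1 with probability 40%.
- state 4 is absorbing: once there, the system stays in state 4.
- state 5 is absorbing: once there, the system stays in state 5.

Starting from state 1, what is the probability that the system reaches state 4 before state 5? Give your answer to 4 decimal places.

Let h(s) be the probability of absorption at state 4 starting from transient state s. Then h(state 4) = 1 and h(state 5) = 0. By first-step analysis:
h(state 1) = 0.4·h(state 1) + 0.3·1 + 0.3·0
Solving: h(state 1) = 0.5000.
Starting from state 1, the probability is 0.5000.

0.5000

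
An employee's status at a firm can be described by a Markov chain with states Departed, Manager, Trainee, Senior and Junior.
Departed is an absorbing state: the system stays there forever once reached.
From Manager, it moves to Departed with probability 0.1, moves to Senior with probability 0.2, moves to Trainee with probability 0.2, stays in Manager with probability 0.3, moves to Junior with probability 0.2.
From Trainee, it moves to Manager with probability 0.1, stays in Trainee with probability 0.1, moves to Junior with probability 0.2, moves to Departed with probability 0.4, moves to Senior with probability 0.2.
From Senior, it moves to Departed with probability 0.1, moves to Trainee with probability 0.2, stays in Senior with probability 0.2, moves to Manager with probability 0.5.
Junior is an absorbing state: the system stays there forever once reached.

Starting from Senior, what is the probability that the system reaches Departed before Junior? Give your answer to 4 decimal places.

Let h(s) be the probability of absorption at Departed starting from transient state s. Then h(Departed) = 1 and h(Junior) = 0. By first-step analysis:
h(Manager) = 0.1·1 + 0.3·h(Manager) + 0.2·h(Trainee) + 0.2·h(Senior) + 0.2·0
h(Trainee) = 0.4·1 + 0.1·h(Manager) + 0.1·h(Trainee) + 0.2·h(Senior) + 0.2·0
h(Senior) = 0.1·1 + 0.5·h(Manager) + 0.2·h(Trainee) + 0.2·h(Senior)
Solving: h(Manager) = 0.4913, h(Trainee) = 0.6301, h(Senior) = 0.5896.
Starting from Senior, the probability is 0.5896.

0.5896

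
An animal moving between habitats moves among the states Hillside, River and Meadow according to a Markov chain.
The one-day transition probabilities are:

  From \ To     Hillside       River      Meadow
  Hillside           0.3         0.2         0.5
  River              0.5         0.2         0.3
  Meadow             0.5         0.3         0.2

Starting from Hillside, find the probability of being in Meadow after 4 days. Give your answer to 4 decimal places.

Propagate the distribution vector 4 days from Hillside.
After 0 days: (1.0000, 0.0000, 0.0000)
After 1 day: (0.3000, 0.2000, 0.5000)
After 2 days: (0.4400, 0.2500, 0.3100)
After 3 days: (0.4120, 0.2310, 0.3570)
After 4 days: (0.4176, 0.2357, 0.3467)
P(in Meadow after 4 days) = 0.3467

0.3467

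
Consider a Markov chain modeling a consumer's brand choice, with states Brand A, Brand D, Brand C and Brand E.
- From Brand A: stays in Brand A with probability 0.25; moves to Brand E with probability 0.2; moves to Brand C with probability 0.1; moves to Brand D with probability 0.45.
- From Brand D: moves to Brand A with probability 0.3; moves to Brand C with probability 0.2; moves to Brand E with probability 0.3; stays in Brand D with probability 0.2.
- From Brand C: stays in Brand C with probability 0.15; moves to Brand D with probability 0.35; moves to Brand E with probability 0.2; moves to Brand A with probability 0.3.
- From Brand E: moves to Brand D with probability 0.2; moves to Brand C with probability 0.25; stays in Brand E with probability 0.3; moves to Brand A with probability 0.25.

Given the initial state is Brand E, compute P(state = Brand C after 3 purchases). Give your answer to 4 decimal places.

Propagate the distribution vector 3 purchases from Brand E.
After 0 purchases: (0.0000, 0.0000, 0.0000, 1.0000)
After 1 purchase: (0.2500, 0.2000, 0.2500, 0.3000)
After 2 purchases: (0.2725, 0.3000, 0.1775, 0.2500)
After 3 purchases: (0.2739, 0.2948, 0.1764, 0.2550)
P(in Brand C after 3 purchases) = 0.1764

0.1764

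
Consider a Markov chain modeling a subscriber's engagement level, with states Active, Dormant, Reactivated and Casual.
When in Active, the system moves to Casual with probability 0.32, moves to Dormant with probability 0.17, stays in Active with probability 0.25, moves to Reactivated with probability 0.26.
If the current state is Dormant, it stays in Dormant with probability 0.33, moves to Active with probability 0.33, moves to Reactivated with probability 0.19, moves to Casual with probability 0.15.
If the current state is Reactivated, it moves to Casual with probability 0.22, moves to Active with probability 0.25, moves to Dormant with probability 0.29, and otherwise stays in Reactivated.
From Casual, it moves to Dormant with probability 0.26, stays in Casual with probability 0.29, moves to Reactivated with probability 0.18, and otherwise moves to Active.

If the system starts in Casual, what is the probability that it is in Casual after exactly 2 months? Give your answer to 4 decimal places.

Propagate the distribution vector 2 months from Casual.
After 0 months: (0.0000, 0.0000, 0.0000, 1.0000)
After 1 month: (0.2700, 0.2600, 0.1800, 0.2900)
After 2 months: (0.2766, 0.2593, 0.2150, 0.2491)
P(in Casual after 2 months) = 0.2491

0.2491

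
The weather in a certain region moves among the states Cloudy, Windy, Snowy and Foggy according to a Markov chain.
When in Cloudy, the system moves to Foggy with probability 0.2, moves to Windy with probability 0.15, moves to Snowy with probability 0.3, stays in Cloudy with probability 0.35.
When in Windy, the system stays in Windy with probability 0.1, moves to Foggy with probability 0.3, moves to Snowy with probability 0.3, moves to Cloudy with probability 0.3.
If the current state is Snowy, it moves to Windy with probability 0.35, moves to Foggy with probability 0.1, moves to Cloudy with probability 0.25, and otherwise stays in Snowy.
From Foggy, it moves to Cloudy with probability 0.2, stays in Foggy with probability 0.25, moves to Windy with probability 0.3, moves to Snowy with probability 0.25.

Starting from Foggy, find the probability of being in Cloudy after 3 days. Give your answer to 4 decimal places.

Propagate the distribution vector 3 days from Foggy.
After 0 days: (0.0000, 0.0000, 0.0000, 1.0000)
After 1 day: (0.2000, 0.3000, 0.2500, 0.2500)
After 2 days: (0.2725, 0.2225, 0.2875, 0.2175)
After 3 days: (0.2775, 0.2290, 0.2891, 0.2044)
P(in Cloudy after 3 days) = 0.2775

0.2775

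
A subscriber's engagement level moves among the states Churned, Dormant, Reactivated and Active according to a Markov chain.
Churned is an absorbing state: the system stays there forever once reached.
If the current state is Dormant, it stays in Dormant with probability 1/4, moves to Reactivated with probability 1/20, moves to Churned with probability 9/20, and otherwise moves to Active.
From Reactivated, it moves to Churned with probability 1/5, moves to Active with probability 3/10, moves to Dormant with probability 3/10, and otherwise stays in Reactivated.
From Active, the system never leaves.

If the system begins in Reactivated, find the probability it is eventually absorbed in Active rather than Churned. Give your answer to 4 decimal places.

0.5128

Let h(s) be the probability of absorption at Active starting from transient state s. Then h(Active) = 1 and h(Churned) = 0. By first-step analysis:
h(Dormant) = 0.45·0 + 0.25·h(Dormant) + 0.05·h(Reactivated) + 0.25·1
h(Reactivated) = 0.2·0 + 0.3·h(Dormant) + 0.2·h(Reactivated) + 0.3·1
Solving: h(Dormant) = 0.3675, h(Reactivated) = 0.5128.
Starting from Reactivated, the probability is 0.5128.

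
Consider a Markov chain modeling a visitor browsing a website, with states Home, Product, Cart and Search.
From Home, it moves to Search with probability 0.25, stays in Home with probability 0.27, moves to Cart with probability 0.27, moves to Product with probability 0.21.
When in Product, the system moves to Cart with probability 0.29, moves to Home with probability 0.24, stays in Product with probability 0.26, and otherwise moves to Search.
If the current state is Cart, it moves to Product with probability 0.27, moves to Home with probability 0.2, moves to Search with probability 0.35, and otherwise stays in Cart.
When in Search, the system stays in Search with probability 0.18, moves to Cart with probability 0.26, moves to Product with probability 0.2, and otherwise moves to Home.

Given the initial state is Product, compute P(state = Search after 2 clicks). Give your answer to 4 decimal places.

Propagate the distribution vector 2 clicks from Product.
After 0 clicks: (0.0000, 1.0000, 0.0000, 0.0000)
After 1 click: (0.2400, 0.2600, 0.2900, 0.2100)
After 2 clicks: (0.2608, 0.2383, 0.2470, 0.2539)
P(in Search after 2 clicks) = 0.2539

0.2539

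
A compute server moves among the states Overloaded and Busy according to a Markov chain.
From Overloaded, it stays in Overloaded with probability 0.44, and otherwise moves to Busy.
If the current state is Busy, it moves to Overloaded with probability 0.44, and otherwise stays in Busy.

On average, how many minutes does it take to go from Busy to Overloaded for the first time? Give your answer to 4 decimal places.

Let t(s) be the expected number of minutes to first reach Overloaded from state s, with t(Overloaded) = 0. Conditioning on the first minute:
t(Busy) = 1 + 0.56·t(Busy)
Solving: t(Busy) = 2.2727.
Expected minutes from Busy to Overloaded: 2.2727.

2.2727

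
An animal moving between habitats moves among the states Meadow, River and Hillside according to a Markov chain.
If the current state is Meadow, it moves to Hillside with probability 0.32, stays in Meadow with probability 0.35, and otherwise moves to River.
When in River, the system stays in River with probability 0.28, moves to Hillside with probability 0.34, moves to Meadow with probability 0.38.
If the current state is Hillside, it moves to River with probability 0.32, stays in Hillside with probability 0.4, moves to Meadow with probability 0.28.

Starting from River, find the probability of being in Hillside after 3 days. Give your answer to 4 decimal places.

0.3545

Propagate the distribution vector 3 days from River.
After 0 days: (0.0000, 1.0000, 0.0000)
After 1 day: (0.3800, 0.2800, 0.3400)
After 2 days: (0.3346, 0.3126, 0.3528)
After 3 days: (0.3347, 0.3108, 0.3545)
P(in Hillside after 3 days) = 0.3545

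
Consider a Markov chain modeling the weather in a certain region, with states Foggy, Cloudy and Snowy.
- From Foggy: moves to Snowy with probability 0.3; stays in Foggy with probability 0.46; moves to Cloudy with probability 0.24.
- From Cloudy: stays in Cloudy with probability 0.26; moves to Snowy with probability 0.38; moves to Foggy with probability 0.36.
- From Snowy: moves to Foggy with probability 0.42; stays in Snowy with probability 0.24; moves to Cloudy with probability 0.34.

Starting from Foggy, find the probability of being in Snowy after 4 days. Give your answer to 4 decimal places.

Propagate the distribution vector 4 days from Foggy.
After 0 days: (1.0000, 0.0000, 0.0000)
After 1 day: (0.4600, 0.2400, 0.3000)
After 2 days: (0.4240, 0.2748, 0.3012)
After 3 days: (0.4205, 0.2756, 0.3039)
After 4 days: (0.4203, 0.2759, 0.3038)
P(in Snowy after 4 days) = 0.3038

0.3038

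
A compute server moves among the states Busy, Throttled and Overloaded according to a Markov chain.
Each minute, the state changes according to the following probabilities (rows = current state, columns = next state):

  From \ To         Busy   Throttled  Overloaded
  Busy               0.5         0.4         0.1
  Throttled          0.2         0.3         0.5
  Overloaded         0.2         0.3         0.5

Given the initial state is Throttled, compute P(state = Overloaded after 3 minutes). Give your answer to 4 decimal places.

Propagate the distribution vector 3 minutes from Throttled.
After 0 minutes: (0.0000, 1.0000, 0.0000)
After 1 minute: (0.2000, 0.3000, 0.5000)
After 2 minutes: (0.2600, 0.3200, 0.4200)
After 3 minutes: (0.2780, 0.3260, 0.3960)
P(in Overloaded after 3 minutes) = 0.3960

0.3960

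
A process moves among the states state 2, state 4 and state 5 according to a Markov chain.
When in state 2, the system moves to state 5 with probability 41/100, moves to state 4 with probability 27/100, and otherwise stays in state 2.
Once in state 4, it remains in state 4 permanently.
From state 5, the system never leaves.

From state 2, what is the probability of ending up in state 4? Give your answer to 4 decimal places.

Let h(s) be the probability of absorption at state 4 starting from transient state s. Then h(state 4) = 1 and h(state 5) = 0. By first-step analysis:
h(state 2) = 0.32·h(state 2) + 0.27·1 + 0.41·0
Solving: h(state 2) = 0.3971.
Starting from state 2, the probability is 0.3971.

0.3971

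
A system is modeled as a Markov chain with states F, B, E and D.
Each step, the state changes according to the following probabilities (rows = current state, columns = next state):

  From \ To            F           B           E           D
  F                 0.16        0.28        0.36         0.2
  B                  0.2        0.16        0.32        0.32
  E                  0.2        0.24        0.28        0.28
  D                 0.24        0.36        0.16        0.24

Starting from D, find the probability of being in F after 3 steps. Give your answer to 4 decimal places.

Propagate the distribution vector 3 steps from D.
After 0 steps: (0.0000, 0.0000, 0.0000, 1.0000)
After 1 step: (0.2400, 0.3600, 0.1600, 0.2400)
After 2 steps: (0.2000, 0.2496, 0.2848, 0.2656)
After 3 steps: (0.2026, 0.2599, 0.2741, 0.2634)
P(in F after 3 steps) = 0.2026

0.2026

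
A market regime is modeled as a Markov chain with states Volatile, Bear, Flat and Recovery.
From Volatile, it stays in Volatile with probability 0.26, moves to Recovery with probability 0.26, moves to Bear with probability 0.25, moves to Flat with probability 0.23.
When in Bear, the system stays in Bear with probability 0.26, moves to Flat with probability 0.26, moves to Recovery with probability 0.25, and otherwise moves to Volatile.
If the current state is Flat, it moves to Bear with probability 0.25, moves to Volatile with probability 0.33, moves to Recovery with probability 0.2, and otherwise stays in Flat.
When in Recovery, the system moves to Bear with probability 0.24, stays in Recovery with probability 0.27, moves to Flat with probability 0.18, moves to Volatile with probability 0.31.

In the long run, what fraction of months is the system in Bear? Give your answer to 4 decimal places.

Let the stationary distribution be π with π = πP and π_1 + π_2 + π_3 + π_4 = 1.
π_1 = 0.26·π_1 + 0.23·π_2 + 0.33·π_3 + 0.31·π_4
π_2 = 0.25·π_1 + 0.26·π_2 + 0.25·π_3 + 0.24·π_4
π_3 = 0.23·π_1 + 0.26·π_2 + 0.22·π_3 + 0.18·π_4
Solving with the normalization constraint gives π = (0.2804, 0.2500, 0.2229, 0.2466).
So the stationary probability of Bear is 0.2500.

0.2500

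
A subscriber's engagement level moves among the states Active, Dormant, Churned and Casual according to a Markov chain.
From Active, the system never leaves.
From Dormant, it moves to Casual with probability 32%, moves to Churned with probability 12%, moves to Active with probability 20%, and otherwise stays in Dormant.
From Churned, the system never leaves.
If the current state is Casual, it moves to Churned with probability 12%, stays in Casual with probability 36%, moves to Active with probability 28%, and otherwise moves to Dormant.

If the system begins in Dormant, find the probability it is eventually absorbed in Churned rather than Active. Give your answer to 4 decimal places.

Let h(s) be the probability of absorption at Churned starting from transient state s. Then h(Churned) = 1 and h(Active) = 0. By first-step analysis:
h(Dormant) = 0.2·0 + 0.36·h(Dormant) + 0.12·1 + 0.32·h(Casual)
h(Casual) = 0.28·0 + 0.24·h(Dormant) + 0.12·1 + 0.36·h(Casual)
Solving: h(Dormant) = 0.3462, h(Casual) = 0.3173.
Starting from Dormant, the probability is 0.3462.

0.3462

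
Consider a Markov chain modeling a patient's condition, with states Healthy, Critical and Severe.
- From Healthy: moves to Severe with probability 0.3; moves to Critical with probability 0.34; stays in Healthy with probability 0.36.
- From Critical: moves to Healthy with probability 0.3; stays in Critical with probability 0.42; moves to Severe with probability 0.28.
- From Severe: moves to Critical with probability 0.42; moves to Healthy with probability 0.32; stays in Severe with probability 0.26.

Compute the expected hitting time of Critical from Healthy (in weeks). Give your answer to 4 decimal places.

2.7542

Let t(s) be the expected number of weeks to first reach Critical from state s, with t(Critical) = 0. Conditioning on the first week:
t(Healthy) = 1 + 0.36·t(Healthy) + 0.3·t(Severe)
t(Severe) = 1 + 0.32·t(Healthy) + 0.26·t(Severe)
Solving: t(Healthy) = 2.7542, t(Severe) = 2.5424.
Expected weeks from Healthy to Critical: 2.7542.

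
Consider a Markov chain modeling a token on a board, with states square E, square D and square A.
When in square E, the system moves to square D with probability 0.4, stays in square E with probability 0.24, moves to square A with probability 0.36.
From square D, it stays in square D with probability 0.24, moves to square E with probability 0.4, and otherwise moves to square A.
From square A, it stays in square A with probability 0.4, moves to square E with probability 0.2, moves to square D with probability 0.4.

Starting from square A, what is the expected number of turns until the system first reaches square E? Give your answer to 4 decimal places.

3.7179

Let t(s) be the expected number of turns to first reach square E from state s, with t(square E) = 0. Conditioning on the first turn:
t(square D) = 1 + 0.24·t(square D) + 0.36·t(square A)
t(square A) = 1 + 0.4·t(square D) + 0.4·t(square A)
Solving: t(square D) = 3.0769, t(square A) = 3.7179.
Expected turns from square A to square E: 3.7179.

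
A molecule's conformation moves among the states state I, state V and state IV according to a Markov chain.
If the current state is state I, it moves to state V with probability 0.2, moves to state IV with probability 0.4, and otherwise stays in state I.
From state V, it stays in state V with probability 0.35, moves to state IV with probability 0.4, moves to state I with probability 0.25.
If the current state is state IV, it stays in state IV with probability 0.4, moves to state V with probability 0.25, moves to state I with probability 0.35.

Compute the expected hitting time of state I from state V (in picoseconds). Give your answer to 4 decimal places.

Let t(s) be the expected number of picoseconds to first reach state I from state s, with t(state I) = 0. Conditioning on the first picosecond:
t(state V) = 1 + 0.35·t(state V) + 0.4·t(state IV)
t(state IV) = 1 + 0.25·t(state V) + 0.4·t(state IV)
Solving: t(state V) = 3.4483, t(state IV) = 3.1034.
Expected picoseconds from state V to state I: 3.4483.

3.4483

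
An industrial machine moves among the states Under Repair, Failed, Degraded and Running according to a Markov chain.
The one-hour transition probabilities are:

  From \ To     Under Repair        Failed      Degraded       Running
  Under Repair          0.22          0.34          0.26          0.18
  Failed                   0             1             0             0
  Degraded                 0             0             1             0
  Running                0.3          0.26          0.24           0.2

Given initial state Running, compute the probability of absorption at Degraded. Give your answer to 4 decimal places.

Let h(s) be the probability of absorption at Degraded starting from transient state s. Then h(Degraded) = 1 and h(Failed) = 0. By first-step analysis:
h(Under Repair) = 0.22·h(Under Repair) + 0.34·0 + 0.26·1 + 0.18·h(Running)
h(Running) = 0.3·h(Under Repair) + 0.26·0 + 0.24·1 + 0.2·h(Running)
Solving: h(Under Repair) = 0.4407, h(Running) = 0.4653.
Starting from Running, the probability is 0.4653.

0.4653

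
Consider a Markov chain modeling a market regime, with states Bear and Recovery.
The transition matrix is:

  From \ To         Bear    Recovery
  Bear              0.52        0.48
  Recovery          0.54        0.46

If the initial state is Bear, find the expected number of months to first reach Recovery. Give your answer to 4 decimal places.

Let t(s) be the expected number of months to first reach Recovery from state s, with t(Recovery) = 0. Conditioning on the first month:
t(Bear) = 1 + 0.52·t(Bear)
Solving: t(Bear) = 2.0833.
Expected months from Bear to Recovery: 2.0833.

2.0833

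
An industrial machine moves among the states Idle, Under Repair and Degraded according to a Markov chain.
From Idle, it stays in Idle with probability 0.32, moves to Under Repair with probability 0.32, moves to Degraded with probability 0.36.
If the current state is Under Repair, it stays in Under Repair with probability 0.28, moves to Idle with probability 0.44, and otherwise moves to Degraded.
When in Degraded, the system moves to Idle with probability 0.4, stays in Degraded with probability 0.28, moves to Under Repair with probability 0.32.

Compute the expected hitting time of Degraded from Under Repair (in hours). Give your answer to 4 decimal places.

Let t(s) be the expected number of hours to first reach Degraded from state s, with t(Degraded) = 0. Conditioning on the first hour:
t(Idle) = 1 + 0.32·t(Idle) + 0.32·t(Under Repair)
t(Under Repair) = 1 + 0.44·t(Idle) + 0.28·t(Under Repair)
Solving: t(Idle) = 2.9817, t(Under Repair) = 3.2110.
Expected hours from Under Repair to Degraded: 3.2110.

3.2110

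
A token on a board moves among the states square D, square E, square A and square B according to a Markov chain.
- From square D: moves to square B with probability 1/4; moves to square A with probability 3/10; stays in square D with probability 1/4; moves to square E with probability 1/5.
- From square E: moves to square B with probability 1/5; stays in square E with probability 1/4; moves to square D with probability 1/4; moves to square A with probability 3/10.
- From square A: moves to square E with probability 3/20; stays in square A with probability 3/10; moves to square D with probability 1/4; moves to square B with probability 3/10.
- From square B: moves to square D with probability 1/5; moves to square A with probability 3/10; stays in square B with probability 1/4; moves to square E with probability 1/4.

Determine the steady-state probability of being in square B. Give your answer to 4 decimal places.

0.2546

Let the stationary distribution be π with π = πP and π_1 + π_2 + π_3 + π_4 = 1.
π_1 = 0.25·π_1 + 0.25·π_2 + 0.25·π_3 + 0.2·π_4
π_2 = 0.2·π_1 + 0.25·π_2 + 0.15·π_3 + 0.25·π_4
π_3 = 0.3·π_1 + 0.3·π_2 + 0.3·π_3 + 0.3·π_4
Solving with the normalization constraint gives π = (0.2373, 0.2081, 0.3000, 0.2546).
So the stationary probability of square B is 0.2546.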